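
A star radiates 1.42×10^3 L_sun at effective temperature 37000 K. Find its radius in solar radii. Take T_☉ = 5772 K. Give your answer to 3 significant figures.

0.917 solar radii

R/R_☉ = √(L/L_☉) / (T/T_☉)² = √(1.42×10^3) / (6.410)²
       = 37.68 / 41.09 = 0.9171.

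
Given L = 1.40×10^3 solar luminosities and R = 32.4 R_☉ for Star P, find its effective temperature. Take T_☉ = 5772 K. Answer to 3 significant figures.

T/T_☉ = (L/L_☉)^(1/4) / (R/R_☉)^(1/2)
T = 5772 × (1.40×10^3)^(1/4) / √(32.4) = 5772 × 6.117 / 5.692 = 6203 K.

6.20×10^3 K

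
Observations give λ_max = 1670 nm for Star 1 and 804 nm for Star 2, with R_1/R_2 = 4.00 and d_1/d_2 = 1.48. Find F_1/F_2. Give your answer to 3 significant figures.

Wien's law: T_1/T_2 = λ_2/λ_1 = 804/1670 = 0.4814.
L_1/L_2 = (R_1/R_2)²(T_1/T_2)⁴ = (4.00)²(0.4814)⁴ = 0.8596.
F_1/F_2 = (L_1/L_2)/(d_1/d_2)² = 0.8596/(1.48)² = 0.3924.

0.392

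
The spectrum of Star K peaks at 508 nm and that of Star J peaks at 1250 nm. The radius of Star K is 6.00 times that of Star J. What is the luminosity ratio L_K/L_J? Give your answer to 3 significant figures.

Wien's law gives T ∝ 1/λ_max, so T_K/T_J = λ_J/λ_K = 1250/508 = 2.461.
Then L ∝ R²T⁴ gives L_K/L_J = (6.00)² × (2.461)⁴ = 36.00 × 36.66 = 1320.

1.32×10^3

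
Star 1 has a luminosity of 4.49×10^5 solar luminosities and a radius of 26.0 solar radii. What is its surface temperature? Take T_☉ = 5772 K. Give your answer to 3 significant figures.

T/T_☉ = (L/L_☉)^(1/4) / (R/R_☉)^(1/2)
T = 5772 × (4.49×10^5)^(1/4) / √(26.0) = 5772 × 25.89 / 5.099 = 2.930×10^4 K.

2.93×10^4 K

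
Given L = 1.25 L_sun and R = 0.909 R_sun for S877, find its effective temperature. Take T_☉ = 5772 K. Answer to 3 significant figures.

6.40×10^3 K

T/T_☉ = (L/L_☉)^(1/4) / (R/R_☉)^(1/2)
T = 5772 × (1.25)^(1/4) / √(0.909) = 5772 × 1.057 / 0.9534 = 6401 K.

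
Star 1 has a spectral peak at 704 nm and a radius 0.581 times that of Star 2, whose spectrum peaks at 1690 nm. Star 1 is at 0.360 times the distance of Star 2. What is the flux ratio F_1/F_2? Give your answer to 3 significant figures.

Wien's law: T_1/T_2 = λ_2/λ_1 = 1690/704 = 2.401.
L_1/L_2 = (R_1/R_2)²(T_1/T_2)⁴ = (0.581)²(2.401)⁴ = 11.21.
F_1/F_2 = (L_1/L_2)/(d_1/d_2)² = 11.21/(0.360)² = 86.50.

86.5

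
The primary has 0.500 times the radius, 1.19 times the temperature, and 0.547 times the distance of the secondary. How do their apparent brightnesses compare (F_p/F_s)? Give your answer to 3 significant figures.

1.68

L_p/L_s = (R_p/R_s)²(T_p/T_s)⁴ = (0.500)² × (1.19)⁴ = 0.5013.
F_p/F_s = (L_p/L_s)/(d_p/d_s)² = 0.5013 / (0.547)² = 1.676.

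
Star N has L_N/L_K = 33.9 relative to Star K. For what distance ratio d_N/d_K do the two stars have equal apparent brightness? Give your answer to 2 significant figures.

5.8

Equal flux requires L_N/d_N² = L_K/d_K², so d_N/d_K = √(L_N/L_K)
= √(33.9) = 5.822.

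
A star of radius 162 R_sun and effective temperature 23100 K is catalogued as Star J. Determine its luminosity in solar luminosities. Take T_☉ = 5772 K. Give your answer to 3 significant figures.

L/L_☉ = (R/R_☉)² (T/T_☉)⁴ = (162)² × (23100/5772)⁴
       = 2.624×10^4 × (4.002)⁴ = 2.624×10^4 × 256.5 = 6.732×10^6.

6.73×10^6 solar luminosities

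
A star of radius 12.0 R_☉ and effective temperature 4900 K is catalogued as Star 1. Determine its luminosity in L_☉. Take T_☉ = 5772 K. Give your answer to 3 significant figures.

L/L_☉ = (R/R_☉)² (T/T_☉)⁴ = (12.0)² × (4900/5772)⁴
       = 144.0 × (0.8489)⁴ = 144.0 × 0.5194 = 74.79.

74.8 L_☉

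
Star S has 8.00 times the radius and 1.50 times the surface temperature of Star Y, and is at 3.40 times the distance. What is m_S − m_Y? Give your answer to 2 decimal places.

-3.62

L_S/L_Y = (8.00)²(1.50)⁴ = 324.0.
F_S/F_Y = (L_S/L_Y)/(d_S/d_Y)² = 324.0/11.56 = 28.03.
m_S − m_Y = −2.5 log₁₀(28.03) = -3.62.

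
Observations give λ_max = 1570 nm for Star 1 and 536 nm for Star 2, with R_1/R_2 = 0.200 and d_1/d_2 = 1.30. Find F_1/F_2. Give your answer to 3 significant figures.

3.22×10^-4

Wien's law: T_1/T_2 = λ_2/λ_1 = 536/1570 = 0.3414.
L_1/L_2 = (R_1/R_2)²(T_1/T_2)⁴ = (0.200)²(0.3414)⁴ = 5.434×10^-4.
F_1/F_2 = (L_1/L_2)/(d_1/d_2)² = 5.434×10^-4/(1.30)² = 3.215×10^-4.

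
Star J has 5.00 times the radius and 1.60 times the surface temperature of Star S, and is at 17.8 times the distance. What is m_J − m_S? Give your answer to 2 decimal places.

0.72

L_J/L_S = (5.00)²(1.60)⁴ = 163.8.
F_J/F_S = (L_J/L_S)/(d_J/d_S)² = 163.8/316.8 = 0.5171.
m_J − m_S = −2.5 log₁₀(0.5171) = 0.72.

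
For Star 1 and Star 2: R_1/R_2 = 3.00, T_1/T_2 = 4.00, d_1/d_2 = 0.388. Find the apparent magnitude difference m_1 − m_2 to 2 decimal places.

L_1/L_2 = (3.00)²(4.00)⁴ = 2304.
F_1/F_2 = (L_1/L_2)/(d_1/d_2)² = 2304/0.1505 = 1.530×10^4.
m_1 − m_2 = −2.5 log₁₀(1.530×10^4) = -10.46.

-10.46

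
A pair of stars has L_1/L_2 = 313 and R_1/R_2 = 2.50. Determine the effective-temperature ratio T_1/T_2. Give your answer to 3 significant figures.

2.66

L ∝ R²T⁴ gives T ∝ (L/R²)^(1/4), so
T_1/T_2 = (313 / 2.50²)^(1/4) = (50.08)^(1/4) = 2.660.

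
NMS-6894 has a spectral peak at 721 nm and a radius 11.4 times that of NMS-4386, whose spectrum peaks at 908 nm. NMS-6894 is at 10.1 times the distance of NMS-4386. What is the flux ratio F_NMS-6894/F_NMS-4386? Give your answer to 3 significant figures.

3.20

Wien's law: T_NMS-6894/T_NMS-4386 = λ_NMS-4386/λ_NMS-6894 = 908/721 = 1.259.
L_NMS-6894/L_NMS-4386 = (R_NMS-6894/R_NMS-4386)²(T_NMS-6894/T_NMS-4386)⁴ = (11.4)²(1.259)⁴ = 326.9.
F_NMS-6894/F_NMS-4386 = (L_NMS-6894/L_NMS-4386)/(d_NMS-6894/d_NMS-4386)² = 326.9/(10.1)² = 3.205.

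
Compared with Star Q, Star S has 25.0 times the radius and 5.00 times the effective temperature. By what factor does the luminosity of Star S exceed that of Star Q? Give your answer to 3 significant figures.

From the Stefan–Boltzmann law, L ∝ R²T⁴, so
L_S/L_Q = (R_S/R_Q)² (T_S/T_Q)⁴ = (25.0)² × (5.00)⁴ = 625.0 × 625.0 = 3.906×10^5.

3.91×10^5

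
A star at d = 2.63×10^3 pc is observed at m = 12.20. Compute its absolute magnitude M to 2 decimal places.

0.10

M = m − 5 log₁₀(d/10 pc) = 12.20 − 5 log₁₀(2.63×10^3/10)
  = 12.20 − 5 × 2.420 = 12.20 − 12.10 = 0.10.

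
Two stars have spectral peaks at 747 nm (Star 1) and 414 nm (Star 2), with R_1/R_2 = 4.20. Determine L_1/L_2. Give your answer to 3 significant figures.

Wien's law gives T ∝ 1/λ_max, so T_1/T_2 = λ_2/λ_1 = 414/747 = 0.5542.
Then L ∝ R²T⁴ gives L_1/L_2 = (4.20)² × (0.5542)⁴ = 17.64 × 0.09435 = 1.664.

1.66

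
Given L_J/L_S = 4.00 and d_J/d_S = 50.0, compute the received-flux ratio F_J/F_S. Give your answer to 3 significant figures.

0.00160

F = L/(4πd²), so F_J/F_S = (L_J/L_S) / (d_J/d_S)²
= 4.00 / (50.0)² = 4.00 / 2500 = 0.001600.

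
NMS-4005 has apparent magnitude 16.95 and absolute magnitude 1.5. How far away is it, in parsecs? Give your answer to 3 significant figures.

1.23×10^4 pc

m − M = 5 log₁₀(d/10 pc)
16.95 − (1.5) = 15.45 = 5 log₁₀(d/10)
d = 10 × 10^(15.45/5) = 10 × 10^3.090 = 1.230×10^4 pc.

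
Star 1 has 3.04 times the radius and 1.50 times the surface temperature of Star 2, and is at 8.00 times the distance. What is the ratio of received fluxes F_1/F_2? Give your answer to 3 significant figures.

0.731

L_1/L_2 = (R_1/R_2)²(T_1/T_2)⁴ = (3.04)² × (1.50)⁴ = 46.79.
F_1/F_2 = (L_1/L_2)/(d_1/d_2)² = 46.79 / (8.00)² = 0.7310.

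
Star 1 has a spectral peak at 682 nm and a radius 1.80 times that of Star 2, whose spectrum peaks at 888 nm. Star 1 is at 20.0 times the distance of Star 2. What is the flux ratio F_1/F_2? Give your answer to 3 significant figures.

0.0233

Wien's law: T_1/T_2 = λ_2/λ_1 = 888/682 = 1.302.
L_1/L_2 = (R_1/R_2)²(T_1/T_2)⁴ = (1.80)²(1.302)⁴ = 9.312.
F_1/F_2 = (L_1/L_2)/(d_1/d_2)² = 9.312/(20.0)² = 0.02328.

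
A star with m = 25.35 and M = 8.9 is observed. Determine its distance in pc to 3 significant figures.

1.95×10^4 pc

m − M = 5 log₁₀(d/10 pc)
25.35 − (8.9) = 16.45 = 5 log₁₀(d/10)
d = 10 × 10^(16.45/5) = 10 × 10^3.290 = 1.950×10^4 pc.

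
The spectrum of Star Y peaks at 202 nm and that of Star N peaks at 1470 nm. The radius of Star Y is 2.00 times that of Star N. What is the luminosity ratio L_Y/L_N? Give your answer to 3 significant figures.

1.12×10^4

Wien's law gives T ∝ 1/λ_max, so T_Y/T_N = λ_N/λ_Y = 1470/202 = 7.277.
Then L ∝ R²T⁴ gives L_Y/L_N = (2.00)² × (7.277)⁴ = 4.000 × 2805 = 1.122×10^4.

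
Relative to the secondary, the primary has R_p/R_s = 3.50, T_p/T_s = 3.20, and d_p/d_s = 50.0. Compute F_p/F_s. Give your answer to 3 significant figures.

L_p/L_s = (R_p/R_s)²(T_p/T_s)⁴ = (3.50)² × (3.20)⁴ = 1285.
F_p/F_s = (L_p/L_s)/(d_p/d_s)² = 1285 / (50.0)² = 0.5138.

0.514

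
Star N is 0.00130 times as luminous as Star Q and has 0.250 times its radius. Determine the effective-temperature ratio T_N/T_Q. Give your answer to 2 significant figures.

0.38

L ∝ R²T⁴ gives T ∝ (L/R²)^(1/4), so
T_N/T_Q = (0.00130 / 0.250²)^(1/4) = (0.02080)^(1/4) = 0.3798.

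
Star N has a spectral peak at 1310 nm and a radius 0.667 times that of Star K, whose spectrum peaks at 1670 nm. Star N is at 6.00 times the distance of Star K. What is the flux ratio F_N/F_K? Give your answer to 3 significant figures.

0.0326

Wien's law: T_N/T_K = λ_K/λ_N = 1670/1310 = 1.275.
L_N/L_K = (R_N/R_K)²(T_N/T_K)⁴ = (0.667)²(1.275)⁴ = 1.175.
F_N/F_K = (L_N/L_K)/(d_N/d_K)² = 1.175/(6.00)² = 0.03264.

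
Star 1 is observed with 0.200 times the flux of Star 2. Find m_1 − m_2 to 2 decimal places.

1.75

m_1 − m_2 = −2.5 log₁₀(F_1/F_2) = −2.5 log₁₀(0.200) = −2.5 × (-0.699) = 1.747.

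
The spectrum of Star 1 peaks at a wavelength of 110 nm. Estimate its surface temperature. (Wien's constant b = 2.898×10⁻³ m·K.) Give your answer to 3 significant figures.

2.63×10^4 K

T = b/λ_max = 2.898×10⁻³ / (110×10⁻⁹) = 2.635×10^4 K.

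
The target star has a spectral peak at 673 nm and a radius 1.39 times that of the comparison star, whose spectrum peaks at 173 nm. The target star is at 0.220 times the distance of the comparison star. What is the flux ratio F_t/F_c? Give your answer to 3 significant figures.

Wien's law: T_t/T_c = λ_c/λ_t = 173/673 = 0.2571.
L_t/L_c = (R_t/R_c)²(T_t/T_c)⁴ = (1.39)²(0.2571)⁴ = 0.008436.
F_t/F_c = (L_t/L_c)/(d_t/d_c)² = 0.008436/(0.220)² = 0.1743.

0.174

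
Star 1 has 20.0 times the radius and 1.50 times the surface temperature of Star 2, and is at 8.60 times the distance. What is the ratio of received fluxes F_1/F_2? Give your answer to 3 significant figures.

27.4

L_1/L_2 = (R_1/R_2)²(T_1/T_2)⁴ = (20.0)² × (1.50)⁴ = 2025.
F_1/F_2 = (L_1/L_2)/(d_1/d_2)² = 2025 / (8.60)² = 27.38.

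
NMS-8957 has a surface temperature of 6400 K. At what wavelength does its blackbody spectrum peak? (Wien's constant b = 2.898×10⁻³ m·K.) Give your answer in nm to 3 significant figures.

453 nm

λ_max = b/T = 2.898×10⁻³ / 6400 = 4.53×10^-7 m = 452.8 nm.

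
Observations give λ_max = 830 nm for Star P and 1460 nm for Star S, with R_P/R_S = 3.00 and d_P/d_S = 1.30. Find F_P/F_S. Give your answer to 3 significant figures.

Wien's law: T_P/T_S = λ_S/λ_P = 1460/830 = 1.759.
L_P/L_S = (R_P/R_S)²(T_P/T_S)⁴ = (3.00)²(1.759)⁴ = 86.17.
F_P/F_S = (L_P/L_S)/(d_P/d_S)² = 86.17/(1.30)² = 50.99.

51.0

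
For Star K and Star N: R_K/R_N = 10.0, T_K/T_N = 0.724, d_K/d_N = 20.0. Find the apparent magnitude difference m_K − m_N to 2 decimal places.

L_K/L_N = (10.0)²(0.724)⁴ = 27.48.
F_K/F_N = (L_K/L_N)/(d_K/d_N)² = 27.48/400.0 = 0.06869.
m_K − m_N = −2.5 log₁₀(0.06869) = 2.91.

2.91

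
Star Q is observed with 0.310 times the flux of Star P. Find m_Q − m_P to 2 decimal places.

1.27

m_Q − m_P = −2.5 log₁₀(F_Q/F_P) = −2.5 log₁₀(0.310) = −2.5 × (-0.509) = 1.272.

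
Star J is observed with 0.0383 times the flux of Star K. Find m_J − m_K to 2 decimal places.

3.54

m_J − m_K = −2.5 log₁₀(F_J/F_K) = −2.5 log₁₀(0.0383) = −2.5 × (-1.417) = 3.542.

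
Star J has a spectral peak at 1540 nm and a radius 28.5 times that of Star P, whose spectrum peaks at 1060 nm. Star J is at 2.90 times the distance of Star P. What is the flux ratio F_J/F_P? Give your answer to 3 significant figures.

21.7

Wien's law: T_J/T_P = λ_P/λ_J = 1060/1540 = 0.6883.
L_J/L_P = (R_J/R_P)²(T_J/T_P)⁴ = (28.5)²(0.6883)⁴ = 182.3.
F_J/F_P = (L_J/L_P)/(d_J/d_P)² = 182.3/(2.90)² = 21.68.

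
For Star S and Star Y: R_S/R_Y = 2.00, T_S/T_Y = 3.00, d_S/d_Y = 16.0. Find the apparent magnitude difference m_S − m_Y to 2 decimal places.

-0.26

L_S/L_Y = (2.00)²(3.00)⁴ = 324.0.
F_S/F_Y = (L_S/L_Y)/(d_S/d_Y)² = 324.0/256.0 = 1.266.
m_S − m_Y = −2.5 log₁₀(1.266) = -0.26.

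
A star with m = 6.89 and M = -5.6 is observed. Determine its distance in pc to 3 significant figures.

m − M = 5 log₁₀(d/10 pc)
6.89 − (-5.6) = 12.49 = 5 log₁₀(d/10)
d = 10 × 10^(12.49/5) = 10 × 10^2.498 = 3148 pc.

3.15×10^3 pc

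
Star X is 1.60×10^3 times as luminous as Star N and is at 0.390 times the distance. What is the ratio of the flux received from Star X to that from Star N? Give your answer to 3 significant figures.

F = L/(4πd²), so F_X/F_N = (L_X/L_N) / (d_X/d_N)²
= 1.60×10^3 / (0.390)² = 1.60×10^3 / 0.1521 = 1.052×10^4.

1.05×10^4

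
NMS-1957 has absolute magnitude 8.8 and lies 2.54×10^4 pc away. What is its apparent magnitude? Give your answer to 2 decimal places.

25.82

m = M + 5 log₁₀(d/10 pc) = 8.8 + 5 log₁₀(2.54×10^4/10)
  = 8.8 + 5 × 3.405 = 8.8 + 17.02 = 25.82.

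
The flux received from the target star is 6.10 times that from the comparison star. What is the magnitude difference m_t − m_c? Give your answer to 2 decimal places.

m_t − m_c = −2.5 log₁₀(F_t/F_c) = −2.5 log₁₀(6.10) = −2.5 × (0.785) = -1.963.

-1.96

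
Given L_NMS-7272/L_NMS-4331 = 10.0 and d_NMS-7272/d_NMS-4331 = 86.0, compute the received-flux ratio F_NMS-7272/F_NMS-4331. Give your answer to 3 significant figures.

F = L/(4πd²), so F_NMS-7272/F_NMS-4331 = (L_NMS-7272/L_NMS-4331) / (d_NMS-7272/d_NMS-4331)²
= 10.0 / (86.0)² = 10.0 / 7396 = 0.001352.

0.00135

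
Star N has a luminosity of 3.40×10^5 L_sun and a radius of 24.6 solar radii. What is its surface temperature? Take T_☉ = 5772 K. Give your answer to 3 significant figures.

T/T_☉ = (L/L_☉)^(1/4) / (R/R_☉)^(1/2)
T = 5772 × (3.40×10^5)^(1/4) / √(24.6) = 5772 × 24.15 / 4.960 = 2.810×10^4 K.

2.81×10^4 K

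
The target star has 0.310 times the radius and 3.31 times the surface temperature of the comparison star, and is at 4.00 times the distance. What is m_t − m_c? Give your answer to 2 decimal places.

0.36

L_t/L_c = (0.310)²(3.31)⁴ = 11.54.
F_t/F_c = (L_t/L_c)/(d_t/d_c)² = 11.54/16.00 = 0.7210.
m_t − m_c = −2.5 log₁₀(0.7210) = 0.36.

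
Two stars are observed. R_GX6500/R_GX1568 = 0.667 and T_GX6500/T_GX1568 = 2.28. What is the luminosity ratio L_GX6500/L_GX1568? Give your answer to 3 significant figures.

12.0

From the Stefan–Boltzmann law, L ∝ R²T⁴, so
L_GX6500/L_GX1568 = (R_GX6500/R_GX1568)² (T_GX6500/T_GX1568)⁴ = (0.667)² × (2.28)⁴ = 0.4449 × 27.02 = 12.02.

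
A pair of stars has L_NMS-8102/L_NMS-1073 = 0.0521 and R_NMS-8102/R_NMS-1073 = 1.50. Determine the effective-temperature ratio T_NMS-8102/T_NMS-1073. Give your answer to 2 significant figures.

L ∝ R²T⁴ gives T ∝ (L/R²)^(1/4), so
T_NMS-8102/T_NMS-1073 = (0.0521 / 1.50²)^(1/4) = (0.02316)^(1/4) = 0.3901.

0.39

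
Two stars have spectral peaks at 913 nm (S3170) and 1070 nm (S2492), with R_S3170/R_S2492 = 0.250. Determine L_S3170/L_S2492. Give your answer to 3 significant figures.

0.118

Wien's law gives T ∝ 1/λ_max, so T_S3170/T_S2492 = λ_S2492/λ_S3170 = 1070/913 = 1.172.
Then L ∝ R²T⁴ gives L_S3170/L_S2492 = (0.250)² × (1.172)⁴ = 0.06250 × 1.886 = 0.1179.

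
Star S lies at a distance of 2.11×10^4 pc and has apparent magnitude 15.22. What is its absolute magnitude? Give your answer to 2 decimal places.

M = m − 5 log₁₀(d/10 pc) = 15.22 − 5 log₁₀(2.11×10^4/10)
  = 15.22 − 5 × 3.324 = 15.22 − 16.62 = -1.40.

-1.40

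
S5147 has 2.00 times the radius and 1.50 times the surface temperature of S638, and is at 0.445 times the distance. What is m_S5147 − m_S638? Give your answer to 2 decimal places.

L_S5147/L_S638 = (2.00)²(1.50)⁴ = 20.25.
F_S5147/F_S638 = (L_S5147/L_S638)/(d_S5147/d_S638)² = 20.25/0.1980 = 102.3.
m_S5147 − m_S638 = −2.5 log₁₀(102.3) = -5.02.

-5.02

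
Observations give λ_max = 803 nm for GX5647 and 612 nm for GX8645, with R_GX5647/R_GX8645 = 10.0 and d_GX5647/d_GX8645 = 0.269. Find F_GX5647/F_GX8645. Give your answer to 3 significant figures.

466

Wien's law: T_GX5647/T_GX8645 = λ_GX8645/λ_GX5647 = 612/803 = 0.7621.
L_GX5647/L_GX8645 = (R_GX5647/R_GX8645)²(T_GX5647/T_GX8645)⁴ = (10.0)²(0.7621)⁴ = 33.74.
F_GX5647/F_GX8645 = (L_GX5647/L_GX8645)/(d_GX5647/d_GX8645)² = 33.74/(0.269)² = 466.3.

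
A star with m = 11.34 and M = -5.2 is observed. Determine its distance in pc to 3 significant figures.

2.03×10^4 pc

m − M = 5 log₁₀(d/10 pc)
11.34 − (-5.2) = 16.54 = 5 log₁₀(d/10)
d = 10 × 10^(16.54/5) = 10 × 10^3.308 = 2.032×10^4 pc.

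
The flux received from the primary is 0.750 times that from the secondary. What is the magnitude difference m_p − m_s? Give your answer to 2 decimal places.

m_p − m_s = −2.5 log₁₀(F_p/F_s) = −2.5 log₁₀(0.750) = −2.5 × (-0.125) = 0.312.

0.31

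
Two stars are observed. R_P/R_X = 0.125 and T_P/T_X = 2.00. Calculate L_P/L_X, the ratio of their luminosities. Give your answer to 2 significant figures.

From the Stefan–Boltzmann law, L ∝ R²T⁴, so
L_P/L_X = (R_P/R_X)² (T_P/T_X)⁴ = (0.125)² × (2.00)⁴ = 0.01562 × 16.00 = 0.2500.

0.25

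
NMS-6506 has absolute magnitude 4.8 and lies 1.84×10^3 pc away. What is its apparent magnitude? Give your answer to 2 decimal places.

16.12

m = M + 5 log₁₀(d/10 pc) = 4.8 + 5 log₁₀(1.84×10^3/10)
  = 4.8 + 5 × 2.265 = 4.8 + 11.32 = 16.12.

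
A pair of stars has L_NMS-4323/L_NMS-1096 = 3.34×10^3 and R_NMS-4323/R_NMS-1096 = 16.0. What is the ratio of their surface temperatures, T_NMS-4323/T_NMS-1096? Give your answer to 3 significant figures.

L ∝ R²T⁴ gives T ∝ (L/R²)^(1/4), so
T_NMS-4323/T_NMS-1096 = (3.34×10^3 / 16.0²)^(1/4) = (13.05)^(1/4) = 1.901.

1.90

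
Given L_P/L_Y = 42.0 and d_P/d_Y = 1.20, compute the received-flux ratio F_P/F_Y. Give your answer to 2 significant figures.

F = L/(4πd²), so F_P/F_Y = (L_P/L_Y) / (d_P/d_Y)²
= 42.0 / (1.20)² = 42.0 / 1.440 = 29.17.

29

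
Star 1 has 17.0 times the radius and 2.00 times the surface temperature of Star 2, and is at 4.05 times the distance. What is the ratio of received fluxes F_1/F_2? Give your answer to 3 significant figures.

282

L_1/L_2 = (R_1/R_2)²(T_1/T_2)⁴ = (17.0)² × (2.00)⁴ = 4624.
F_1/F_2 = (L_1/L_2)/(d_1/d_2)² = 4624 / (4.05)² = 281.9.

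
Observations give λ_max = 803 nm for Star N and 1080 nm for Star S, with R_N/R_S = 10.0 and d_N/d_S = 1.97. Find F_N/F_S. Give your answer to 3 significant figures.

84.3

Wien's law: T_N/T_S = λ_S/λ_N = 1080/803 = 1.345.
L_N/L_S = (R_N/R_S)²(T_N/T_S)⁴ = (10.0)²(1.345)⁴ = 327.2.
F_N/F_S = (L_N/L_S)/(d_N/d_S)² = 327.2/(1.97)² = 84.31.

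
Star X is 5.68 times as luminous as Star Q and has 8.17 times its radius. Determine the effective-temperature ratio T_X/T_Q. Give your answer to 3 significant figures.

L ∝ R²T⁴ gives T ∝ (L/R²)^(1/4), so
T_X/T_Q = (5.68 / 8.17²)^(1/4) = (0.08510)^(1/4) = 0.5401.

0.540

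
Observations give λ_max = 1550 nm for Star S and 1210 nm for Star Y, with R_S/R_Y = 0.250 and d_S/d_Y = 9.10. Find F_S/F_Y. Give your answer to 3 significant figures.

Wien's law: T_S/T_Y = λ_Y/λ_S = 1210/1550 = 0.7806.
L_S/L_Y = (R_S/R_Y)²(T_S/T_Y)⁴ = (0.250)²(0.7806)⁴ = 0.02321.
F_S/F_Y = (L_S/L_Y)/(d_S/d_Y)² = 0.02321/(9.10)² = 2.803×10^-4.

2.80×10^-4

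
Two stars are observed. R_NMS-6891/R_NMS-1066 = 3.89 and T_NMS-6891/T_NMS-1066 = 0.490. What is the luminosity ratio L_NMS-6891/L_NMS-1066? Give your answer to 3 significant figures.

From the Stefan–Boltzmann law, L ∝ R²T⁴, so
L_NMS-6891/L_NMS-1066 = (R_NMS-6891/R_NMS-1066)² (T_NMS-6891/T_NMS-1066)⁴ = (3.89)² × (0.490)⁴ = 15.13 × 0.05765 = 0.8723.

0.872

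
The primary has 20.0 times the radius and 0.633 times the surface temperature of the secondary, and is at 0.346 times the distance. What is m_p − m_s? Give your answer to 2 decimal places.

L_p/L_s = (20.0)²(0.633)⁴ = 64.22.
F_p/F_s = (L_p/L_s)/(d_p/d_s)² = 64.22/0.1197 = 536.4.
m_p − m_s = −2.5 log₁₀(536.4) = -6.82.

-6.82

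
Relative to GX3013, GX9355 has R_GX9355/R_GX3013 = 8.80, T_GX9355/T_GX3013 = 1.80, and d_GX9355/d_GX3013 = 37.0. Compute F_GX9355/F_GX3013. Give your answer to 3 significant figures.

0.594

L_GX9355/L_GX3013 = (R_GX9355/R_GX3013)²(T_GX9355/T_GX3013)⁴ = (8.80)² × (1.80)⁴ = 812.9.
F_GX9355/F_GX3013 = (L_GX9355/L_GX3013)/(d_GX9355/d_GX3013)² = 812.9 / (37.0)² = 0.5938.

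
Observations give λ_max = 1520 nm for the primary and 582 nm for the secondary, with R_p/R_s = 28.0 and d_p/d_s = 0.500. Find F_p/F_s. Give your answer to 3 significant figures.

Wien's law: T_p/T_s = λ_s/λ_p = 582/1520 = 0.3829.
L_p/L_s = (R_p/R_s)²(T_p/T_s)⁴ = (28.0)²(0.3829)⁴ = 16.85.
F_p/F_s = (L_p/L_s)/(d_p/d_s)² = 16.85/(0.500)² = 67.41.

67.4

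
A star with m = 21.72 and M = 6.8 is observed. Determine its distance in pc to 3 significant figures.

9.64×10^3 pc

m − M = 5 log₁₀(d/10 pc)
21.72 − (6.8) = 14.92 = 5 log₁₀(d/10)
d = 10 × 10^(14.92/5) = 10 × 10^2.984 = 9638 pc.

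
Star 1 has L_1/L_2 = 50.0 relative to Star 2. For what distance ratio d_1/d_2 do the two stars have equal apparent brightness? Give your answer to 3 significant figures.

7.07

Equal flux requires L_1/d_1² = L_2/d_2², so d_1/d_2 = √(L_1/L_2)
= √(50.0) = 7.071.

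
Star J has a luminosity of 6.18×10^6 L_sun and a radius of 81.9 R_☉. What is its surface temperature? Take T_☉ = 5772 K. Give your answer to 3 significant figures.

3.18×10^4 K

T/T_☉ = (L/L_☉)^(1/4) / (R/R_☉)^(1/2)
T = 5772 × (6.18×10^6)^(1/4) / √(81.9) = 5772 × 49.86 / 9.050 = 3.180×10^4 K.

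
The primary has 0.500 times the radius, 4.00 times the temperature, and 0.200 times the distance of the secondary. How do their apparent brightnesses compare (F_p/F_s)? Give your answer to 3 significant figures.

1.60×10^3

L_p/L_s = (R_p/R_s)²(T_p/T_s)⁴ = (0.500)² × (4.00)⁴ = 64.00.
F_p/F_s = (L_p/L_s)/(d_p/d_s)² = 64.00 / (0.200)² = 1600.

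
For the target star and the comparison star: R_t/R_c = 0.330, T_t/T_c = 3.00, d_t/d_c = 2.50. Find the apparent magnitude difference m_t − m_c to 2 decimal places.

L_t/L_c = (0.330)²(3.00)⁴ = 8.821.
F_t/F_c = (L_t/L_c)/(d_t/d_c)² = 8.821/6.250 = 1.411.
m_t − m_c = −2.5 log₁₀(1.411) = -0.37.

-0.37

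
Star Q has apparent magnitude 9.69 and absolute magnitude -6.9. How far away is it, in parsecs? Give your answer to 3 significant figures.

m − M = 5 log₁₀(d/10 pc)
9.69 − (-6.9) = 16.59 = 5 log₁₀(d/10)
d = 10 × 10^(16.59/5) = 10 × 10^3.318 = 2.080×10^4 pc.

2.08×10^4 pc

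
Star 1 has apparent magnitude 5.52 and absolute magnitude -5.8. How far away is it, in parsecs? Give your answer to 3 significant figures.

1.84×10^3 pc

m − M = 5 log₁₀(d/10 pc)
5.52 − (-5.8) = 11.32 = 5 log₁₀(d/10)
d = 10 × 10^(11.32/5) = 10 × 10^2.264 = 1837 pc.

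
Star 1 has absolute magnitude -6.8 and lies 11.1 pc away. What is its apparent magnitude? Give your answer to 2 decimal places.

m = M + 5 log₁₀(d/10 pc) = -6.8 + 5 log₁₀(11.1/10)
  = -6.8 + 5 × 0.045 = -6.8 + 0.23 = -6.57.

-6.57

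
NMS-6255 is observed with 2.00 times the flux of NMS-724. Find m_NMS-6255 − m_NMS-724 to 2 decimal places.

m_NMS-6255 − m_NMS-724 = −2.5 log₁₀(F_NMS-6255/F_NMS-724) = −2.5 log₁₀(2.00) = −2.5 × (0.301) = -0.753.

-0.75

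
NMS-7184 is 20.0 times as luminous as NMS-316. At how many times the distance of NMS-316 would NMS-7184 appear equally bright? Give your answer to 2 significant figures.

Equal flux requires L_NMS-7184/d_NMS-7184² = L_NMS-316/d_NMS-316², so d_NMS-7184/d_NMS-316 = √(L_NMS-7184/L_NMS-316)
= √(20.0) = 4.472.

4.5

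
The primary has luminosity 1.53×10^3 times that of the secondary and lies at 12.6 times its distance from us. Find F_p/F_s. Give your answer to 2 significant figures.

9.6

F = L/(4πd²), so F_p/F_s = (L_p/L_s) / (d_p/d_s)²
= 1.53×10^3 / (12.6)² = 1.53×10^3 / 158.8 = 9.637.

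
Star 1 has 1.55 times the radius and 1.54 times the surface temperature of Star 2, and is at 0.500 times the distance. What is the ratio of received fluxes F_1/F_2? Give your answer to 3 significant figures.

54.1

L_1/L_2 = (R_1/R_2)²(T_1/T_2)⁴ = (1.55)² × (1.54)⁴ = 13.51.
F_1/F_2 = (L_1/L_2)/(d_1/d_2)² = 13.51 / (0.500)² = 54.05.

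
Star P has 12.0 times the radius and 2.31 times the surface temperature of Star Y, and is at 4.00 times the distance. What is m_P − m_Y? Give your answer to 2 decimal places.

L_P/L_Y = (12.0)²(2.31)⁴ = 4100.
F_P/F_Y = (L_P/L_Y)/(d_P/d_Y)² = 4100/16.00 = 256.3.
m_P − m_Y = −2.5 log₁₀(256.3) = -6.02.

-6.02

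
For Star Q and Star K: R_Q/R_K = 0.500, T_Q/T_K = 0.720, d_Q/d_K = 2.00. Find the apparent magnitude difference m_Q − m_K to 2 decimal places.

L_Q/L_K = (0.500)²(0.720)⁴ = 0.06718.
F_Q/F_K = (L_Q/L_K)/(d_Q/d_K)² = 0.06718/4.000 = 0.01680.
m_Q − m_K = −2.5 log₁₀(0.01680) = 4.44.

4.44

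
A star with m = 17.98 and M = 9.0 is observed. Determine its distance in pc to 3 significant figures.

m − M = 5 log₁₀(d/10 pc)
17.98 − (9.0) = 8.98 = 5 log₁₀(d/10)
d = 10 × 10^(8.98/5) = 10 × 10^1.796 = 625.2 pc.

625 pc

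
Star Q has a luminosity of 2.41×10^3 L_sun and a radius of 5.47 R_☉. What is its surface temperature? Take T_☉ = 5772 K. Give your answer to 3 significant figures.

1.73×10^4 K

T/T_☉ = (L/L_☉)^(1/4) / (R/R_☉)^(1/2)
T = 5772 × (2.41×10^3)^(1/4) / √(5.47) = 5772 × 7.007 / 2.339 = 1.729×10^4 K.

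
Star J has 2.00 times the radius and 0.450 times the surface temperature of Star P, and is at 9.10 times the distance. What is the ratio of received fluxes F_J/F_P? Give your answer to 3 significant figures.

0.00198

L_J/L_P = (R_J/R_P)²(T_J/T_P)⁴ = (2.00)² × (0.450)⁴ = 0.1640.
F_J/F_P = (L_J/L_P)/(d_J/d_P)² = 0.1640 / (9.10)² = 0.001981.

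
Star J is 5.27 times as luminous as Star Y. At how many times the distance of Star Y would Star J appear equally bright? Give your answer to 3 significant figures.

Equal flux requires L_J/d_J² = L_Y/d_Y², so d_J/d_Y = √(L_J/L_Y)
= √(5.27) = 2.296.

2.30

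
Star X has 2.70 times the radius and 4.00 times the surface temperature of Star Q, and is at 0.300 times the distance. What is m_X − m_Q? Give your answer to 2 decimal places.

L_X/L_Q = (2.70)²(4.00)⁴ = 1866.
F_X/F_Q = (L_X/L_Q)/(d_X/d_Q)² = 1866/0.09000 = 2.074×10^4.
m_X − m_Q = −2.5 log₁₀(2.074×10^4) = -10.79.

-10.79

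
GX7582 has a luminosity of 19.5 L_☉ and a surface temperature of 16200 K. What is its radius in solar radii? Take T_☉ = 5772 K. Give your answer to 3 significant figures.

0.561 solar radii

R/R_☉ = √(L/L_☉) / (T/T_☉)² = √(19.5) / (2.807)²
       = 4.416 / 7.877 = 0.5606.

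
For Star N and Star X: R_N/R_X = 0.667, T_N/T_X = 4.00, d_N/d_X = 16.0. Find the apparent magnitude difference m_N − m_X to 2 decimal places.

L_N/L_X = (0.667)²(4.00)⁴ = 113.9.
F_N/F_X = (L_N/L_X)/(d_N/d_X)² = 113.9/256.0 = 0.4449.
m_N − m_X = −2.5 log₁₀(0.4449) = 0.88.

0.88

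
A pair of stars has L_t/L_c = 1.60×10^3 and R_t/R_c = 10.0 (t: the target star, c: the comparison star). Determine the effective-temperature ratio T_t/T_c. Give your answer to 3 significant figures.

L ∝ R²T⁴ gives T ∝ (L/R²)^(1/4), so
T_t/T_c = (1.60×10^3 / 10.0²)^(1/4) = (16.00)^(1/4) = 2.000.

2.00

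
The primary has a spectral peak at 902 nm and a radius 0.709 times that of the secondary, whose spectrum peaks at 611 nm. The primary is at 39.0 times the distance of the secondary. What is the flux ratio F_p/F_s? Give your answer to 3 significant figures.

Wien's law: T_p/T_s = λ_s/λ_p = 611/902 = 0.6774.
L_p/L_s = (R_p/R_s)²(T_p/T_s)⁴ = (0.709)²(0.6774)⁴ = 0.1058.
F_p/F_s = (L_p/L_s)/(d_p/d_s)² = 0.1058/(39.0)² = 6.958×10^-5.

6.96×10^-5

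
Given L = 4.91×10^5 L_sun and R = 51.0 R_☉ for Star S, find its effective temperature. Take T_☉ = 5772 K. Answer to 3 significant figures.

T/T_☉ = (L/L_☉)^(1/4) / (R/R_☉)^(1/2)
T = 5772 × (4.91×10^5)^(1/4) / √(51.0) = 5772 × 26.47 / 7.141 = 2.139×10^4 K.

2.14×10^4 K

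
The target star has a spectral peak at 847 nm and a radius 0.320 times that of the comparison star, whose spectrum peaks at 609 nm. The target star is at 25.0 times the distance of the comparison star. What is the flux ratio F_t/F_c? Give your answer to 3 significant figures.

4.38×10^-5

Wien's law: T_t/T_c = λ_c/λ_t = 609/847 = 0.7190.
L_t/L_c = (R_t/R_c)²(T_t/T_c)⁴ = (0.320)²(0.7190)⁴ = 0.02737.
F_t/F_c = (L_t/L_c)/(d_t/d_c)² = 0.02737/(25.0)² = 4.379×10^-5.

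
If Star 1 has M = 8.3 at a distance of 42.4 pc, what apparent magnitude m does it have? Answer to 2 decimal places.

11.44

m = M + 5 log₁₀(d/10 pc) = 8.3 + 5 log₁₀(42.4/10)
  = 8.3 + 5 × 0.627 = 8.3 + 3.14 = 11.44.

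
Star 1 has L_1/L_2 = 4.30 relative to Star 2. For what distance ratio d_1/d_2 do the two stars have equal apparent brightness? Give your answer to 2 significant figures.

Equal flux requires L_1/d_1² = L_2/d_2², so d_1/d_2 = √(L_1/L_2)
= √(4.30) = 2.074.

2.1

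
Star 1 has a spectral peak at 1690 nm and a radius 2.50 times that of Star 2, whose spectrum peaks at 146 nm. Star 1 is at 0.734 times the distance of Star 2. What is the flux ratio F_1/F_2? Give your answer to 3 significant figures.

Wien's law: T_1/T_2 = λ_2/λ_1 = 146/1690 = 0.08639.
L_1/L_2 = (R_1/R_2)²(T_1/T_2)⁴ = (2.50)²(0.08639)⁴ = 3.481×10^-4.
F_1/F_2 = (L_1/L_2)/(d_1/d_2)² = 3.481×10^-4/(0.734)² = 6.462×10^-4.

6.46×10^-4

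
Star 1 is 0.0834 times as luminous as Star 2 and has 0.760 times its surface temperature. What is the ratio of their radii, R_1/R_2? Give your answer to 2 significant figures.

0.50

L ∝ R²T⁴ gives R ∝ √L / T², so
R_1/R_2 = √(0.0834) / (0.760)² = 0.2888 / 0.5776 = 0.5000.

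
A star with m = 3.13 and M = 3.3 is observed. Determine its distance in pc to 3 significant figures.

m − M = 5 log₁₀(d/10 pc)
3.13 − (3.3) = -0.17 = 5 log₁₀(d/10)
d = 10 × 10^(-0.17/5) = 10 × 10^-0.034 = 9.247 pc.

9.25 pc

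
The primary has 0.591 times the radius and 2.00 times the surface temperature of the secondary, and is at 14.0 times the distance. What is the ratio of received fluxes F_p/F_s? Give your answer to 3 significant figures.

0.0285

L_p/L_s = (R_p/R_s)²(T_p/T_s)⁴ = (0.591)² × (2.00)⁴ = 5.588.
F_p/F_s = (L_p/L_s)/(d_p/d_s)² = 5.588 / (14.0)² = 0.02851.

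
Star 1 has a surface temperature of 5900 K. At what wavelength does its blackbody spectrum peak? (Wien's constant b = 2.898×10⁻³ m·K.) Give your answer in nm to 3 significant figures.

λ_max = b/T = 2.898×10⁻³ / 5900 = 4.91×10^-7 m = 491.2 nm.

491 nm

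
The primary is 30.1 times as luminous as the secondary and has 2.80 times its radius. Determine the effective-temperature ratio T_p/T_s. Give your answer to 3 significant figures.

L ∝ R²T⁴ gives T ∝ (L/R²)^(1/4), so
T_p/T_s = (30.1 / 2.80²)^(1/4) = (3.839)^(1/4) = 1.400.

1.40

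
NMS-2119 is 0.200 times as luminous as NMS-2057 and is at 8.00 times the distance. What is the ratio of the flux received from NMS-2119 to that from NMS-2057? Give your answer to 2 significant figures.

0.0031

F = L/(4πd²), so F_NMS-2119/F_NMS-2057 = (L_NMS-2119/L_NMS-2057) / (d_NMS-2119/d_NMS-2057)²
= 0.200 / (8.00)² = 0.200 / 64.00 = 0.003125.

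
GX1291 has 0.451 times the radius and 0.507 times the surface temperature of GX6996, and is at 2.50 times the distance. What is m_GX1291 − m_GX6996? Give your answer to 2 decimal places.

6.67

L_GX1291/L_GX6996 = (0.451)²(0.507)⁴ = 0.01344.
F_GX1291/F_GX6996 = (L_GX1291/L_GX6996)/(d_GX1291/d_GX6996)² = 0.01344/6.250 = 0.002150.
m_GX1291 − m_GX6996 = −2.5 log₁₀(0.002150) = 6.67.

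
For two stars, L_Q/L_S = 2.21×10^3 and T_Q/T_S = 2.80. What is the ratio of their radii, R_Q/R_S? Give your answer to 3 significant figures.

6.00

L ∝ R²T⁴ gives R ∝ √L / T², so
R_Q/R_S = √(2.21×10^3) / (2.80)² = 47.01 / 7.840 = 5.996.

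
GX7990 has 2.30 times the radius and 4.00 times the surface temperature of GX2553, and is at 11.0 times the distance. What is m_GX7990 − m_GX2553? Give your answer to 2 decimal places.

-2.62

L_GX7990/L_GX2553 = (2.30)²(4.00)⁴ = 1354.
F_GX7990/F_GX2553 = (L_GX7990/L_GX2553)/(d_GX7990/d_GX2553)² = 1354/121.0 = 11.19.
m_GX7990 − m_GX2553 = −2.5 log₁₀(11.19) = -2.62.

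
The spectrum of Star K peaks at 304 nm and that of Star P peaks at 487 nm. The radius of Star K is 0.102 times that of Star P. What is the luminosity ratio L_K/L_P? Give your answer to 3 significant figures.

Wien's law gives T ∝ 1/λ_max, so T_K/T_P = λ_P/λ_K = 487/304 = 1.602.
Then L ∝ R²T⁴ gives L_K/L_P = (0.102)² × (1.602)⁴ = 0.01040 × 6.586 = 0.06852.

0.0685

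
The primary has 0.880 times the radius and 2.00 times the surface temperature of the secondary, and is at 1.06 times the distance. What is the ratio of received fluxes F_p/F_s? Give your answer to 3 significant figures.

11.0

L_p/L_s = (R_p/R_s)²(T_p/T_s)⁴ = (0.880)² × (2.00)⁴ = 12.39.
F_p/F_s = (L_p/L_s)/(d_p/d_s)² = 12.39 / (1.06)² = 11.03.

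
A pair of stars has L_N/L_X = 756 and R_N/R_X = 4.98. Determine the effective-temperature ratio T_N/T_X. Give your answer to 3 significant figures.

L ∝ R²T⁴ gives T ∝ (L/R²)^(1/4), so
T_N/T_X = (756 / 4.98²)^(1/4) = (30.48)^(1/4) = 2.350.

2.35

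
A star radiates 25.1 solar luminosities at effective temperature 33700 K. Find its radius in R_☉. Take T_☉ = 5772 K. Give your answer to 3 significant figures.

0.147 R_☉

R/R_☉ = √(L/L_☉) / (T/T_☉)² = √(25.1) / (5.839)²
       = 5.010 / 34.09 = 0.1470.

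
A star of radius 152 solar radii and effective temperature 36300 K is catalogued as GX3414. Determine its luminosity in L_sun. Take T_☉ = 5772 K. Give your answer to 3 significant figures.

L/L_☉ = (R/R_☉)² (T/T_☉)⁴ = (152)² × (36300/5772)⁴
       = 2.310×10^4 × (6.289)⁴ = 2.310×10^4 × 1564 = 3.614×10^7.

3.61×10^7 L_sun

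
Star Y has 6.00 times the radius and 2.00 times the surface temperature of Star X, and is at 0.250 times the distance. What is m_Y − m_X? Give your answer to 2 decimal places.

L_Y/L_X = (6.00)²(2.00)⁴ = 576.0.
F_Y/F_X = (L_Y/L_X)/(d_Y/d_X)² = 576.0/0.06250 = 9216.
m_Y − m_X = −2.5 log₁₀(9216) = -9.91.

-9.91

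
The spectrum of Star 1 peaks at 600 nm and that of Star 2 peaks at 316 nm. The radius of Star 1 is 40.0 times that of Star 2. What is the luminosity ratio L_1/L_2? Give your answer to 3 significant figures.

123

Wien's law gives T ∝ 1/λ_max, so T_1/T_2 = λ_2/λ_1 = 316/600 = 0.5267.
Then L ∝ R²T⁴ gives L_1/L_2 = (40.0)² × (0.5267)⁴ = 1600 × 0.07694 = 123.1.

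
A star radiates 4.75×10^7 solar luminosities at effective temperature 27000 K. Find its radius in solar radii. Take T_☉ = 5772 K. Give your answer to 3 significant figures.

315 solar radii

R/R_☉ = √(L/L_☉) / (T/T_☉)² = √(4.75×10^7) / (4.678)²
       = 6892 / 21.88 = 315.0.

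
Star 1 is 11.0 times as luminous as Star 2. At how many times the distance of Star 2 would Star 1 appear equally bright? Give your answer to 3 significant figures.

Equal flux requires L_1/d_1² = L_2/d_2², so d_1/d_2 = √(L_1/L_2)
= √(11.0) = 3.317.

3.32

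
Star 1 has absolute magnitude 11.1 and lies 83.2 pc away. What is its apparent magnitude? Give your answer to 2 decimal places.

m = M + 5 log₁₀(d/10 pc) = 11.1 + 5 log₁₀(83.2/10)
  = 11.1 + 5 × 0.920 = 11.1 + 4.60 = 15.70.

15.70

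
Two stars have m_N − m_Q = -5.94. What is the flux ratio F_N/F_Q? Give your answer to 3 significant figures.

F_N/F_Q = 10^(−(m_N − m_Q)/2.5) = 10^(5.94/2.5) = 10^2.376 = 237.7.

238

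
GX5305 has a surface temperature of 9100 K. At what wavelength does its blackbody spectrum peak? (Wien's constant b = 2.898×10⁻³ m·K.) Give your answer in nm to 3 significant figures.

318 nm

λ_max = b/T = 2.898×10⁻³ / 9100 = 3.18×10^-7 m = 318.5 nm.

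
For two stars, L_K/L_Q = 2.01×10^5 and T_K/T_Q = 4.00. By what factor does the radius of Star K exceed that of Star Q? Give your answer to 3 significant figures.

28.0

L ∝ R²T⁴ gives R ∝ √L / T², so
R_K/R_Q = √(2.01×10^5) / (4.00)² = 448.3 / 16.00 = 28.02.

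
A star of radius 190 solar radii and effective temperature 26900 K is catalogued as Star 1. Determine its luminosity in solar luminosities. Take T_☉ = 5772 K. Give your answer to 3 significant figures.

L/L_☉ = (R/R_☉)² (T/T_☉)⁴ = (190)² × (26900/5772)⁴
       = 3.610×10^4 × (4.660)⁴ = 3.610×10^4 × 471.7 = 1.703×10^7.

1.70×10^7 solar luminosities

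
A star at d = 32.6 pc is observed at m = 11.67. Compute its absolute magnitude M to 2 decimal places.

M = m − 5 log₁₀(d/10 pc) = 11.67 − 5 log₁₀(32.6/10)
  = 11.67 − 5 × 0.513 = 11.67 − 2.57 = 9.10.

9.10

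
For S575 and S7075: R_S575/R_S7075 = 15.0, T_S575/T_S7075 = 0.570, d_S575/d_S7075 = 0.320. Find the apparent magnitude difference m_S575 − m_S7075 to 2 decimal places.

L_S575/L_S7075 = (15.0)²(0.570)⁴ = 23.75.
F_S575/F_S7075 = (L_S575/L_S7075)/(d_S575/d_S7075)² = 23.75/0.1024 = 231.9.
m_S575 − m_S7075 = −2.5 log₁₀(231.9) = -5.91.

-5.91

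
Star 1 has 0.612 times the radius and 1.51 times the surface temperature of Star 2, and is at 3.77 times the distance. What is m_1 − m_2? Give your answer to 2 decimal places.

L_1/L_2 = (0.612)²(1.51)⁴ = 1.947.
F_1/F_2 = (L_1/L_2)/(d_1/d_2)² = 1.947/14.21 = 0.1370.
m_1 − m_2 = −2.5 log₁₀(0.1370) = 2.16.

2.16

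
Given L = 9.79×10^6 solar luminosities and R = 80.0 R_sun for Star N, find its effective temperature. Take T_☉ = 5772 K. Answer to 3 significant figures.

T/T_☉ = (L/L_☉)^(1/4) / (R/R_☉)^(1/2)
T = 5772 × (9.79×10^6)^(1/4) / √(80.0) = 5772 × 55.94 / 8.944 = 3.610×10^4 K.

3.61×10^4 K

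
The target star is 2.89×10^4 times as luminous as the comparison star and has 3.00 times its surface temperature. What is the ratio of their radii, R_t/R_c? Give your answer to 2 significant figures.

L ∝ R²T⁴ gives R ∝ √L / T², so
R_t/R_c = √(2.89×10^4) / (3.00)² = 170.0 / 9.000 = 18.89.

19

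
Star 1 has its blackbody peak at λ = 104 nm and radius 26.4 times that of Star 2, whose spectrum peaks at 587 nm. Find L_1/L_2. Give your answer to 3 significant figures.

Wien's law gives T ∝ 1/λ_max, so T_1/T_2 = λ_2/λ_1 = 587/104 = 5.644.
Then L ∝ R²T⁴ gives L_1/L_2 = (26.4)² × (5.644)⁴ = 697.0 × 1015 = 7.073×10^5.

7.07×10^5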